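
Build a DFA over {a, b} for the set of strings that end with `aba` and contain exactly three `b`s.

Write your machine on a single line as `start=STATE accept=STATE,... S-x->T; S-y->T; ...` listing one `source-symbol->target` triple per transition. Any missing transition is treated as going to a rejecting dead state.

start=q0; accept=q6; q0-a->q0; q0-b->q1; q1-a->q1; q1-b->q2; q2-a->q3; q2-b->q4; q3-a->q3; q3-b->q5; q4-a->q4; q4-b->q4; q5-a->q6; q5-b->q4; q6-a->q4; q6-b->q4

Build one automaton per condition and run them in lockstep. One (4 states) tracks how much of the suffix `aba` has currently been matched; the other (5 states) tracks the count of `b`s, saturating at 4. Each combined state is a pair, one component from each; accept when both components accept. Minimizing collapses redundant product states.
7 states suffice.
        a   b  
>  q0   q0  q1 
   q1   q1  q2 
   q2   q3  q4 
   q3   q3  q5 
   q4   q4  q4 
   q5   q6  q4 
 * q6   q4  q4 
(> = start, * = accepting)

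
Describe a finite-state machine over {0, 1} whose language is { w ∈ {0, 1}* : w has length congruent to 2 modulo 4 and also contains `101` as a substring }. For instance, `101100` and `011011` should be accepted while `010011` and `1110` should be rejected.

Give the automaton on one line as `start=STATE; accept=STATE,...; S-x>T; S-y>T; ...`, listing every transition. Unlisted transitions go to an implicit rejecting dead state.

Run two small machines in parallel and take their product. The first has 4 states tracking the input length modulo 4; the second has 4 states tracking whether and how much of `101` has been seen. A product state is a pair (one from each), accepting exactly when both do.
A 16-state machine:
       0  1 
>  A   B  C 
   B   D  E 
   C   F  E 
   D   G  H 
   E   I  H 
   F   G  J 
   G   A  K 
   H   L  K 
   I   A  M 
   J   M  M 
   K   N  C 
   L   B  O 
   M   O  O 
   N   D  P 
   O   P  P 
 * P   J  J 
(> = start, * = accepting)

start=A; accept=P; A-0>B; A-1>C; B-0>D; B-1>E; C-0>F; C-1>E; D-0>G; D-1>H; E-0>I; E-1>H; F-0>G; F-1>J; G-0>A; G-1>K; H-0>L; H-1>K; I-0>A; I-1>M; J-0>M; J-1>M; K-0>N; K-1>C; L-0>B; L-1>O; M-0>O; M-1>O; N-0>D; N-1>P; O-0>P; O-1>P; P-0>J; P-1>J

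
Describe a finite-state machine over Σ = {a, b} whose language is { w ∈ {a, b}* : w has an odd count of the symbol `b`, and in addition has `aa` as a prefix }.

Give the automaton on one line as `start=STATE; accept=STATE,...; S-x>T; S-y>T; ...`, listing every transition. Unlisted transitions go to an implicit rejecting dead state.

Run two small machines in parallel and take their product. One (2 states) tracks the count of `b`s modulo 2; the other (4 states) tracks whether the input so far still matches the prefix `aa`. Each combined state is a pair, one component from each; accept when both components accept.
With 6 states:
        a   b  
>  S0   S1  S2 
   S1   S3  S2 
   S2   S2  S4 
   S3   S3  S5 
   S4   S4  S2 
 * S5   S5  S3 
(> = start, * = accepting)

start=S0; accept=S5; S0-a>S1; S0-b>S2; S1-a>S3; S1-b>S2; S2-a>S2; S2-b>S4; S3-a>S3; S3-b>S5; S4-a>S4; S4-b>S2; S5-a>S5; S5-b>S3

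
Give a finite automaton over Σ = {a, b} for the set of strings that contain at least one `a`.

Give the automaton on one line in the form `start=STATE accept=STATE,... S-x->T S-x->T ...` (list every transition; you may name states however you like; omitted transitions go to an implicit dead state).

start=q0 accept=q1,q2 q0-a->q1 q0-b->q0 q1-a->q2 q1-b->q1 q2-a->q2 q2-b->q2

Only the number of `a`s matters, and only up to 2. Make a chain q0 → q1 → q2 advanced by each `a` (with q2 absorbing); every other symbol self-loops. The accepting set is {q1, q2}.
With 3 states:
        a   b  
>  q0   q1  q0 
 * q1   q2  q1 
 * q2   q2  q2 
(> = start, * = accepting)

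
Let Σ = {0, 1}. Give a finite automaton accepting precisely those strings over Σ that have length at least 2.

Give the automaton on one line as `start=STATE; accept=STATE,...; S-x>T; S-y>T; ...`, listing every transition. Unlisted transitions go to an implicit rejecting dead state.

start=q0; accept=q2,q3; q0-0>q1; q0-1>q1; q1-0>q2; q1-1>q2; q2-0>q3; q2-1>q3; q3-0>q3; q3-1>q3

We only need to distinguish lengths 0, 1, …, 2, and '>2'. Chain q0 → q1 → q2 → q3 on every symbol, with q3 looping. Accepting states: {q2, q3}.
A 4-state machine:
        0   1  
>  q0   q1  q1 
   q1   q2  q2 
 * q2   q3  q3 
 * q3   q3  q3 
(> = start, * = accepting)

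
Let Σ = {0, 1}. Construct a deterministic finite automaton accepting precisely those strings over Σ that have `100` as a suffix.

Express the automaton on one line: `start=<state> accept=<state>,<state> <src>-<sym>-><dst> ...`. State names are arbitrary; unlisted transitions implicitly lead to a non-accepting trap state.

start=q0 accept=q3 q0-0->q0 q0-1->q1 q1-0->q2 q1-1->q1 q2-0->q3 q2-1->q1 q3-0->q0 q3-1->q1

Let each state record the length of the longest suffix of the input read so far that is also a prefix of `100`. q1 means the last symbol is `1`; q2 means the last 2 symbols are `10`; q3 means the last 3 symbols are `100`. Accept only at q3, where the string currently ends in `100`.
4 states suffice.
        0   1  
>  q0   q0  q1 
   q1   q2  q1 
   q2   q3  q1 
 * q3   q0  q1 
(> = start, * = accepting)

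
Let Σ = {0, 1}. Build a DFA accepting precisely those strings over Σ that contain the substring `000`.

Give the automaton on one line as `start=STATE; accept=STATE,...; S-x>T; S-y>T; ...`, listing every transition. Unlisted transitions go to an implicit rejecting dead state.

Track how much of `000` has been matched so far: state q0 is no progress, q3 is the absorbing accept state reached once `000` has occurred. Intermediate states record partial matches; on a mismatch, fall back to the longest reusable overlap.
With 4 states:
        0   1  
>  q0   q1  q0 
   q1   q2  q0 
   q2   q3  q0 
 * q3   q3  q3 
(> = start, * = accepting)

start=q0; accept=q3; q0-0>q1; q0-1>q0; q1-0>q2; q1-1>q0; q2-0>q3; q2-1>q0; q3-0>q3; q3-1>q3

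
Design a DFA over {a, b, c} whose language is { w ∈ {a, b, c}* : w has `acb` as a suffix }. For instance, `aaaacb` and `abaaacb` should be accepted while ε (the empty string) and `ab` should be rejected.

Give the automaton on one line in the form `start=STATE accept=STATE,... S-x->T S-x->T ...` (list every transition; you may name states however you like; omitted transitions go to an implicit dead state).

start=q0 accept=q3 q0-a->q1 q0-b->q0 q0-c->q0 q1-a->q1 q1-b->q0 q1-c->q2 q2-a->q1 q2-b->q3 q2-c->q0 q3-a->q1 q3-b->q0 q3-c->q0

Remember how much of `acb` the current input suffix matches. State q0 means no match yet; q1 means the last symbol is `a`; q2 means the last 2 symbols are `ac`; q3 means the last 3 symbols are `acb`. Only q3 accepts. On a mismatch, fall back to the longest proper suffix that is still a prefix of `acb`.
With 4 states:
        a   b   c  
>  q0   q1  q0  q0 
   q1   q1  q0  q2 
   q2   q1  q3  q0 
 * q3   q1  q0  q0 
(> = start, * = accepting)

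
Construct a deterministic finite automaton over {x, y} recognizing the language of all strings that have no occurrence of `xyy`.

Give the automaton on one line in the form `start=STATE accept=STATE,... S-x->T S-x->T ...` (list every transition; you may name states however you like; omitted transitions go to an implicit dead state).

Track partial matches of the forbidden pattern `xyy`. State D is a dead state reached once `xyy` has occurred; every other state accepts. A means no part of `xyy` is currently matched.
With 4 states:
       x  y 
>* A   B  A 
 * B   B  C 
 * C   B  D 
   D   D  D 
(> = start, * = accepting)

start=A accept=A,B,C A-x->B A-y->A B-x->B B-y->C C-x->B C-y->D D-x->D D-y->D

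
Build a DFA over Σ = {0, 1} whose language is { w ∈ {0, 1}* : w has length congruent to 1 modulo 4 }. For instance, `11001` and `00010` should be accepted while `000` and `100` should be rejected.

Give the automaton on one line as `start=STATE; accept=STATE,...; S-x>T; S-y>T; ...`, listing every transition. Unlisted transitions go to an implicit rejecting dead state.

start=A; accept=B; A-0>B; A-1>B; B-0>C; B-1>C; C-0>D; C-1>D; D-0>A; D-1>A

Count input length modulo 4: every symbol advances one step around the cycle A → B → C → D → A. Accept at B.
A 4-state machine:
       0  1 
>  A   B  B 
 * B   C  C 
   C   D  D 
   D   A  A 
(> = start, * = accepting)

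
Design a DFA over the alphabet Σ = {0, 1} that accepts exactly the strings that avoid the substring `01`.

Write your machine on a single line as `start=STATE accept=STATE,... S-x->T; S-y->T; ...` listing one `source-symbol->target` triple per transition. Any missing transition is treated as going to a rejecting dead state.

Track partial matches of the forbidden pattern `01`. State S2 is a dead state reached once `01` has occurred; every other state accepts. S0 means no part of `01` is currently matched.
A 3-state machine:
        0   1  
>* S0   S1  S0 
 * S1   S1  S2 
   S2   S2  S2 
(> = start, * = accepting)

start=S0; accept=S0,S1; S0-0->S1; S0-1->S0; S1-0->S1; S1-1->S2; S2-0->S2; S2-1->S2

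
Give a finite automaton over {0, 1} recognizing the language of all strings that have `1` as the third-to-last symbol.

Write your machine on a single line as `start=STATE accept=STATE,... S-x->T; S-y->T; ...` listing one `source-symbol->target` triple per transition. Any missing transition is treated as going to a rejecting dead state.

Because acceptance depends on a position counted from the end, the machine has to buffer the most recent 3 symbols. Make each state the string of the last up-to-3 symbols read; on input `x` shift the window left and append `x`. Accept when the buffered window has length 3 and begins with `1`.
15 states suffice.
          0    1  
>  s0     s1   s2 
   s1     s3   s4 
   s2     s5   s6 
   s3     s7   s8 
   s4     s9  s10 
   s5    s11  s12 
   s6    s13  s14 
   s7     s7   s8 
   s8     s9  s10 
   s9    s11  s12 
   s10   s13  s14 
 * s11    s7   s8 
 * s12    s9  s10 
 * s13   s11  s12 
 * s14   s13  s14 
(> = start, * = accepting)

start=s0; accept=s11,s12,s13,s14; s0-0->s1; s0-1->s2; s1-0->s3; s1-1->s4; s2-0->s5; s2-1->s6; s3-0->s7; s3-1->s8; s4-0->s9; s4-1->s10; s5-0->s11; s5-1->s12; s6-0->s13; s6-1->s14; s7-0->s7; s7-1->s8; s8-0->s9; s8-1->s10; s9-0->s11; s9-1->s12; s10-0->s13; s10-1->s14; s11-0->s7; s11-1->s8; s12-0->s9; s12-1->s10; s13-0->s11; s13-1->s12; s14-0->s13; s14-1->s14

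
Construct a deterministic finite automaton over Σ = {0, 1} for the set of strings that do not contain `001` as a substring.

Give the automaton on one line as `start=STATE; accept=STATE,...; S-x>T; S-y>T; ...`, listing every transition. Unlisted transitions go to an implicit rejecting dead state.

This is the complement of 'contains `001`'. Use the same substring-matching states — q0 through q3 holding how much of `001` has just been matched — but flip the accepting set: everything except the trap q3 accepts.
With 4 states:
        0   1  
>* q0   q1  q0 
 * q1   q2  q0 
 * q2   q2  q3 
   q3   q3  q3 
(> = start, * = accepting)

start=q0; accept=q0,q1,q2; q0-0>q1; q0-1>q0; q1-0>q2; q1-1>q0; q2-0>q2; q2-1>q3; q3-0>q3; q3-1>q3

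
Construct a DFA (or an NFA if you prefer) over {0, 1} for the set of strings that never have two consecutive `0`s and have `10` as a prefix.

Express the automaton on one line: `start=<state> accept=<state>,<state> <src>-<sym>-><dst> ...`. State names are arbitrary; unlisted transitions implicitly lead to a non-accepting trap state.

Handle the two conditions separately and then intersect. The first has 3 states tracking partial matches of the forbidden pattern `00`; the second has 4 states tracking whether the input so far still matches the prefix `10`. A product state is a pair (one from each), accepting exactly when both do. After merging equivalent states the machine shrinks.
        0   1  
>  q0   q1  q2 
   q1   q1  q1 
   q2   q3  q1 
 * q3   q1  q4 
 * q4   q3  q4 
(> = start, * = accepting)

start=q0 accept=q3,q4 q0-0->q1 q0-1->q2 q1-0->q1 q1-1->q1 q2-0->q3 q2-1->q1 q3-0->q1 q3-1->q4 q4-0->q3 q4-1->q4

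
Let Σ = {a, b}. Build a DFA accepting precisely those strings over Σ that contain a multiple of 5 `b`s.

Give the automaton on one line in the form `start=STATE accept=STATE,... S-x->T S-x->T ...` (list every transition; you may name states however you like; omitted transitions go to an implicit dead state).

start=q0 accept=q0 q0-a->q0 q0-b->q1 q1-a->q1 q1-b->q2 q2-a->q2 q2-b->q3 q3-a->q3 q3-b->q4 q4-a->q4 q4-b->q0

Keep the running count of `b`s modulo 5: each `b` advances along the cycle q0 → q1 → q2 → q3 → q4 → q0 while other symbols loop. Accept at q0.
5 states suffice.
        a   b  
>* q0   q0  q1 
   q1   q1  q2 
   q2   q2  q3 
   q3   q3  q4 
   q4   q4  q0 
(> = start, * = accepting)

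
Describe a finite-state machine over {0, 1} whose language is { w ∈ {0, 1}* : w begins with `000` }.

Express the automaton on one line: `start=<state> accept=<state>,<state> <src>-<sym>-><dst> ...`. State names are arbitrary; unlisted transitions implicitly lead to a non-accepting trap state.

start=q0 accept=q3 q0-0->q1 q0-1->q4 q1-0->q2 q1-1->q4 q2-0->q3 q2-1->q4 q3-0->q3 q3-1->q3 q4-0->q4 q4-1->q4

Walk along `000` while the input agrees: from q0 take `0` to q1, and so on. Any deviation drops to the rejecting sink q4. Once q3 is reached the prefix is confirmed and every continuation is accepted.
A 5-state machine:
        0   1  
>  q0   q1  q4 
   q1   q2  q4 
   q2   q3  q4 
 * q3   q3  q3 
   q4   q4  q4 
(> = start, * = accepting)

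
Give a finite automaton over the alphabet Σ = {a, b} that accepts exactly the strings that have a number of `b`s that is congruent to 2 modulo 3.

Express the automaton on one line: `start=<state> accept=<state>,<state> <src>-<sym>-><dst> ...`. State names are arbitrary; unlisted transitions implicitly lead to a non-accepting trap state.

The only thing that matters is how many `b`s have appeared, reduced mod 3. Use one state per residue: q0 for 0, …, q2 for 2. Reading `b` moves to the next residue; anything else stays put. q2 is accepting.
With 3 states:
        a   b  
>  q0   q0  q1 
   q1   q1  q2 
 * q2   q2  q0 
(> = start, * = accepting)

start=q0 accept=q2 q0-a->q0 q0-b->q1 q1-a->q1 q1-b->q2 q2-a->q2 q2-b->q0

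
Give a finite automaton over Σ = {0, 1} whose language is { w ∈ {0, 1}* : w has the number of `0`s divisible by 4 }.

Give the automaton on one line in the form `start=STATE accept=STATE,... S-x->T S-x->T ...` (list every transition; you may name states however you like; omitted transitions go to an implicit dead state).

start=q0 accept=q0 q0-0->q1 q0-1->q0 q1-0->q2 q1-1->q1 q2-0->q3 q2-1->q2 q3-0->q0 q3-1->q3

The only thing that matters is how many `0`s have appeared, reduced mod 4. Use one state per residue: q0 for 0, …, q3 for 3. Reading `0` moves to the next residue; anything else stays put. q0 is accepting.
4 states suffice.
        0   1  
>* q0   q1  q0 
   q1   q2  q1 
   q2   q3  q2 
   q3   q0  q3 
(> = start, * = accepting)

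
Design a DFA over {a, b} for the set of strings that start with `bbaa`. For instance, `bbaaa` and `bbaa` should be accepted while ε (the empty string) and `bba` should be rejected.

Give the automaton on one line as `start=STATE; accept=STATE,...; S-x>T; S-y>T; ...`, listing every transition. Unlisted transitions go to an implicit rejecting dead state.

Check the first 4 symbols one by one: S0 through S3 record how many have matched `bbaa` so far; any wrong symbol goes to the dead state S5. After all 4 match we enter the accepting sink S4.
A 6-state machine:
        a   b  
>  S0   S5  S1 
   S1   S5  S2 
   S2   S3  S5 
   S3   S4  S5 
 * S4   S4  S4 
   S5   S5  S5 
(> = start, * = accepting)

start=S0; accept=S4; S0-a>S5; S0-b>S1; S1-a>S5; S1-b>S2; S2-a>S3; S2-b>S5; S3-a>S4; S3-b>S5; S4-a>S4; S4-b>S4; S5-a>S5; S5-b>S5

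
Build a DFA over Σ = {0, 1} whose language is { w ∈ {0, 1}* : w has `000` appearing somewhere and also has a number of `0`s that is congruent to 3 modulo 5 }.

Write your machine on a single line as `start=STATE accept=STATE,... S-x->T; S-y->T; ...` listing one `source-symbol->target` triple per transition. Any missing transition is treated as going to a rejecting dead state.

Handle the two conditions separately and then intersect. The first has 4 states tracking whether and how much of `000` has been seen; the second has 5 states tracking the count of `0`s modulo 5. A product state is a pair (one from each), accepting exactly when both do.
A 20-state machine:
          0    1  
>  q0     q1   q0 
   q1     q2   q3 
   q2     q4   q5 
   q3     q6   q3 
 * q4     q7   q4 
   q5     q8   q5 
   q6     q9   q5 
   q7    q10   q7 
   q8    q11  q12 
   q9     q7  q12 
   q10   q13  q10 
   q11   q10  q14 
   q12   q15  q12 
   q13   q16  q13 
   q14   q17  q14 
   q15   q18  q14 
   q16    q4  q16 
   q17   q19   q0 
   q18   q13   q0 
   q19   q16   q3 
(> = start, * = accepting)

start=q0; accept=q4; q0-0->q1; q0-1->q0; q1-0->q2; q1-1->q3; q2-0->q4; q2-1->q5; q3-0->q6; q3-1->q3; q4-0->q7; q4-1->q4; q5-0->q8; q5-1->q5; q6-0->q9; q6-1->q5; q7-0->q10; q7-1->q7; q8-0->q11; q8-1->q12; q9-0->q7; q9-1->q12; q10-0->q13; q10-1->q10; q11-0->q10; q11-1->q14; q12-0->q15; q12-1->q12; q13-0->q16; q13-1->q13; q14-0->q17; q14-1->q14; q15-0->q18; q15-1->q14; q16-0->q4; q16-1->q16; q17-0->q19; q17-1->q0; q18-0->q13; q18-1->q0; q19-0->q16; q19-1->q3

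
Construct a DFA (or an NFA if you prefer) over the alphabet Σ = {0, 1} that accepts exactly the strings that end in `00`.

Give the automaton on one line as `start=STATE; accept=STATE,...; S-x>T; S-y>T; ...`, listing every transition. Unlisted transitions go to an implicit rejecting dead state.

Let each state record the length of the longest suffix of the input read so far that is also a prefix of `00`. q1 means the last symbol is `0`; q2 means the last 2 symbols are `00`. Accept only at q2, where the string currently ends in `00`.
3 states suffice.
        0   1  
>  q0   q1  q0 
   q1   q2  q0 
 * q2   q2  q0 
(> = start, * = accepting)

start=q0; accept=q2; q0-0>q1; q0-1>q0; q1-0>q2; q1-1>q0; q2-0>q2; q2-1>q0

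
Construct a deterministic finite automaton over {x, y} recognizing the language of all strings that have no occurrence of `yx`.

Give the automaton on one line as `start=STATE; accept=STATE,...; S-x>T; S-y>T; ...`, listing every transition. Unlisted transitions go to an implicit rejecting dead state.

start=s0; accept=s0,s1; s0-x>s0; s0-y>s1; s1-x>s2; s1-y>s1; s2-x>s2; s2-y>s2

Track partial matches of the forbidden pattern `yx`. State s2 is a dead state reached once `yx` has occurred; every other state accepts. s0 means no part of `yx` is currently matched.
3 states suffice.
        x   y  
>* s0   s0  s1 
 * s1   s2  s1 
   s2   s2  s2 
(> = start, * = accepting)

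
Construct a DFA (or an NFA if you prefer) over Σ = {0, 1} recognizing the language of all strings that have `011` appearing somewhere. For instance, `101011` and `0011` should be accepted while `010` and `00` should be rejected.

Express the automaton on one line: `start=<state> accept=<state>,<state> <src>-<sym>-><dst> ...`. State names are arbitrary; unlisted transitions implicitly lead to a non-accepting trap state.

start=s0 accept=s3 s0-0->s1 s0-1->s0 s1-0->s1 s1-1->s2 s2-0->s1 s2-1->s3 s3-0->s3 s3-1->s3

Track how much of `011` has been matched so far: state s0 is no progress, s3 is the absorbing accept state reached once `011` has occurred. Intermediate states record partial matches; on a mismatch, fall back to the longest reusable overlap.
A 4-state machine:
        0   1  
>  s0   s1  s0 
   s1   s1  s2 
   s2   s1  s3 
 * s3   s3  s3 
(> = start, * = accepting)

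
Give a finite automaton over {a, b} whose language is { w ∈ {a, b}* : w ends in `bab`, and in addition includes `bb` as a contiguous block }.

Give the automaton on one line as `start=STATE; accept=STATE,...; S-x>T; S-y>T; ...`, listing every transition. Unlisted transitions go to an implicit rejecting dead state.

start=q0; accept=q5; q0-a>q0; q0-b>q1; q1-a>q0; q1-b>q2; q2-a>q3; q2-b>q2; q3-a>q4; q3-b>q5; q4-a>q4; q4-b>q2; q5-a>q3; q5-b>q2

Run two small machines in parallel and take their product. The first has 4 states tracking how much of the suffix `bab` has currently been matched; the second has 3 states tracking whether and how much of `bb` has been seen. A product state is a pair (one from each), accepting exactly when both do. Minimizing collapses redundant product states.
6 states suffice.
        a   b  
>  q0   q0  q1 
   q1   q0  q2 
   q2   q3  q2 
   q3   q4  q5 
   q4   q4  q2 
 * q5   q3  q2 
(> = start, * = accepting)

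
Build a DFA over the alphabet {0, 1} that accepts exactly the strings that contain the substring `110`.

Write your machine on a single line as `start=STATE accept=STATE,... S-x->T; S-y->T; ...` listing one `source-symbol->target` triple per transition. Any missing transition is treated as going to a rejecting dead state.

Track how much of `110` has been matched so far: state s0 is no progress, s3 is the absorbing accept state reached once `110` has occurred. Intermediate states record partial matches; on a mismatch, fall back to the longest reusable overlap.
4 states suffice.
        0   1  
>  s0   s0  s1 
   s1   s0  s2 
   s2   s3  s2 
 * s3   s3  s3 
(> = start, * = accepting)

start=s0; accept=s3; s0-0->s0; s0-1->s1; s1-0->s0; s1-1->s2; s2-0->s3; s2-1->s2; s3-0->s3; s3-1->s3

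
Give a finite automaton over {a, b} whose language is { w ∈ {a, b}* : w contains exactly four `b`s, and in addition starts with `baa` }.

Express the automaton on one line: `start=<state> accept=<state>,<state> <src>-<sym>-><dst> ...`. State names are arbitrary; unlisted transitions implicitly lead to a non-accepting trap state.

Build one automaton per condition and run them in lockstep. The first has 6 states tracking the count of `b`s, saturating at 5; the second has 5 states tracking whether the input so far still matches the prefix `baa`. A product state is a pair (one from each), accepting exactly when both do. After merging equivalent states the machine shrinks.
        a   b  
>  s0   s1  s2 
   s1   s1  s1 
   s2   s3  s1 
   s3   s4  s1 
   s4   s4  s5 
   s5   s5  s6 
   s6   s6  s7 
 * s7   s7  s1 
(> = start, * = accepting)

start=s0 accept=s7 s0-a->s1 s0-b->s2 s1-a->s1 s1-b->s1 s2-a->s3 s2-b->s1 s3-a->s4 s3-b->s1 s4-a->s4 s4-b->s5 s5-a->s5 s5-b->s6 s6-a->s6 s6-b->s7 s7-a->s7 s7-b->s1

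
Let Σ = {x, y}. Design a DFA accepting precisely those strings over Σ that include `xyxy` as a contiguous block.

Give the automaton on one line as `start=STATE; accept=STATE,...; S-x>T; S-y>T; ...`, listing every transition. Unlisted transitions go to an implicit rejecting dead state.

start=q0; accept=q4; q0-x>q1; q0-y>q0; q1-x>q1; q1-y>q2; q2-x>q3; q2-y>q0; q3-x>q1; q3-y>q4; q4-x>q4; q4-y>q4

States q0..q3 record the length of the longest prefix of `xyxy` that matches the current input suffix. Reaching q4 means `xyxy` has been seen, and we stay there forever. Accept from q4.
5 states suffice.
        x   y  
>  q0   q1  q0 
   q1   q1  q2 
   q2   q3  q0 
   q3   q1  q4 
 * q4   q4  q4 
(> = start, * = accepting)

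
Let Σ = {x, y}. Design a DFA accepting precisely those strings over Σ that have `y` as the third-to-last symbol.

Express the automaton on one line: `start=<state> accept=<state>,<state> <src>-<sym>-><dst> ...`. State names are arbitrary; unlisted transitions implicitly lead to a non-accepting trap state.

Because acceptance depends on a position counted from the end, the machine has to buffer the most recent 3 symbols. Make each state the string of the last up-to-3 symbols read; on input `x` shift the window left and append `x`. Accept when the buffered window has length 3 and begins with `y`.
          x    y  
>  q0     q1   q2 
   q1     q3   q4 
   q2     q5   q6 
   q3     q7   q8 
   q4     q9  q10 
   q5    q11  q12 
   q6    q13  q14 
   q7     q7   q8 
   q8     q9  q10 
   q9    q11  q12 
   q10   q13  q14 
 * q11    q7   q8 
 * q12    q9  q10 
 * q13   q11  q12 
 * q14   q13  q14 
(> = start, * = accepting)

start=q0 accept=q11,q12,q13,q14 q0-x->q1 q0-y->q2 q1-x->q3 q1-y->q4 q2-x->q5 q2-y->q6 q3-x->q7 q3-y->q8 q4-x->q9 q4-y->q10 q5-x->q11 q5-y->q12 q6-x->q13 q6-y->q14 q7-x->q7 q7-y->q8 q8-x->q9 q8-y->q10 q9-x->q11 q9-y->q12 q10-x->q13 q10-y->q14 q11-x->q7 q11-y->q8 q12-x->q9 q12-y->q10 q13-x->q11 q13-y->q12 q14-x->q13 q14-y->q14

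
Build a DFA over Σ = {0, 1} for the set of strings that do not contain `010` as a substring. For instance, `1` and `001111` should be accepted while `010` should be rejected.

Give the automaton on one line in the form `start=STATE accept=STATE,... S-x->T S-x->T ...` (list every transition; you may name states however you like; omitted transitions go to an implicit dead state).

start=q0 accept=q0,q1,q2 q0-0->q1 q0-1->q0 q1-0->q1 q1-1->q2 q2-0->q3 q2-1->q0 q3-0->q3 q3-1->q3

Track partial matches of the forbidden pattern `010`. State q3 is a dead state reached once `010` has occurred; every other state accepts. q0 means no part of `010` is currently matched.
With 4 states:
        0   1  
>* q0   q1  q0 
 * q1   q1  q2 
 * q2   q3  q0 
   q3   q3  q3 
(> = start, * = accepting)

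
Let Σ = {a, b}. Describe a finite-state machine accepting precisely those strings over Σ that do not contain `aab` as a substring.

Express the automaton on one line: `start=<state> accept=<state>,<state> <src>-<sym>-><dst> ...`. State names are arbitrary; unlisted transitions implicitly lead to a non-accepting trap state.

Track partial matches of the forbidden pattern `aab`. State q3 is a dead state reached once `aab` has occurred; every other state accepts. q0 means no part of `aab` is currently matched.
A 4-state machine:
        a   b  
>* q0   q1  q0 
 * q1   q2  q0 
 * q2   q2  q3 
   q3   q3  q3 
(> = start, * = accepting)

start=q0 accept=q0,q1,q2 q0-a->q1 q0-b->q0 q1-a->q2 q1-b->q0 q2-a->q2 q2-b->q3 q3-a->q3 q3-b->q3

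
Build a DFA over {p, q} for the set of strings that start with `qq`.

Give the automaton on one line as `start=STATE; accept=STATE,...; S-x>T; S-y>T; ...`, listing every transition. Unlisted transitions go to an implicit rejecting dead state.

start=A; accept=C; A-p>D; A-q>B; B-p>D; B-q>C; C-p>C; C-q>C; D-p>D; D-q>D

Check the first 2 symbols one by one: A through B record how many have matched `qq` so far; any wrong symbol goes to the dead state D. After all 2 match we enter the accepting sink C.
4 states suffice.
       p  q 
>  A   D  B 
   B   D  C 
 * C   C  C 
   D   D  D 
(> = start, * = accepting)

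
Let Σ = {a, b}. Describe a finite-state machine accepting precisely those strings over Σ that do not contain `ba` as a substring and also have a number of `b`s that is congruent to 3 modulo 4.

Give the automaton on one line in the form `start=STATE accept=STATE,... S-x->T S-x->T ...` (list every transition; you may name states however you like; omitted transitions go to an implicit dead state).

Handle the two conditions separately and then intersect. One (3 states) tracks partial matches of the forbidden pattern `ba`; the other (4 states) tracks the count of `b`s modulo 4. Each combined state is a pair, one component from each; accept when both components accept. After merging equivalent states the machine shrinks.
        a   b  
>  q0   q0  q1 
   q1   q2  q3 
   q2   q2  q2 
   q3   q2  q4 
 * q4   q2  q5 
   q5   q2  q1 
(> = start, * = accepting)

start=q0 accept=q4 q0-a->q0 q0-b->q1 q1-a->q2 q1-b->q3 q2-a->q2 q2-b->q2 q3-a->q2 q3-b->q4 q4-a->q2 q4-b->q5 q5-a->q2 q5-b->q1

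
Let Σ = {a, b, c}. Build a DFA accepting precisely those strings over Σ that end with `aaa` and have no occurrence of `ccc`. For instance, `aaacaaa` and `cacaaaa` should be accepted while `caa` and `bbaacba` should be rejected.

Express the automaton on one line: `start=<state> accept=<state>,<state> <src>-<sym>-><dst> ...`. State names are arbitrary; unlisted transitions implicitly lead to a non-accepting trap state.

start=q0 accept=q5 q0-a->q1 q0-b->q0 q0-c->q2 q1-a->q3 q1-b->q0 q1-c->q2 q2-a->q1 q2-b->q0 q2-c->q4 q3-a->q5 q3-b->q0 q3-c->q2 q4-a->q1 q4-b->q0 q4-c->q6 q5-a->q5 q5-b->q0 q5-c->q2 q6-a->q6 q6-b->q6 q6-c->q6

Run two small machines in parallel and take their product. One (4 states) tracks how much of the suffix `aaa` has currently been matched; the other (4 states) tracks partial matches of the forbidden pattern `ccc`. Each combined state is a pair, one component from each; accept when both components accept. Equivalent product states are then merged.
7 states suffice.
        a   b   c  
>  q0   q1  q0  q2 
   q1   q3  q0  q2 
   q2   q1  q0  q4 
   q3   q5  q0  q2 
   q4   q1  q0  q6 
 * q5   q5  q0  q2 
   q6   q6  q6  q6 
(> = start, * = accepting)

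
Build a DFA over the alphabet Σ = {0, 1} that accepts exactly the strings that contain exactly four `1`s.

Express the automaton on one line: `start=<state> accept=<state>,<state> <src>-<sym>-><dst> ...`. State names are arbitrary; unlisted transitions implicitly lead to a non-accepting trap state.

Count `1`s, saturating at 5: states s0 through s4 mean 0 through 4 `1`s seen; s5 means more than 4. Each `1` increments (capped at s5); other symbols loop. Accept from {s4}.
        0   1  
>  s0   s0  s1 
   s1   s1  s2 
   s2   s2  s3 
   s3   s3  s4 
 * s4   s4  s5 
   s5   s5  s5 
(> = start, * = accepting)

start=s0 accept=s4 s0-0->s0 s0-1->s1 s1-0->s1 s1-1->s2 s2-0->s2 s2-1->s3 s3-0->s3 s3-1->s4 s4-0->s4 s4-1->s5 s5-0->s5 s5-1->s5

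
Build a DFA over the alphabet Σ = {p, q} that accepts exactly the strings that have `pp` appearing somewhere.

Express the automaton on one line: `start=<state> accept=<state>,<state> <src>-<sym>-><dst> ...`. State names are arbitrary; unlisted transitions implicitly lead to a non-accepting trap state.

States A..B record the length of the longest prefix of `pp` that matches the current input suffix. Reaching C means `pp` has been seen, and we stay there forever. Accept from C.
With 3 states:
       p  q 
>  A   B  A 
   B   C  A 
 * C   C  C 
(> = start, * = accepting)

start=A accept=C A-p->B A-q->A B-p->C B-q->A C-p->C C-q->C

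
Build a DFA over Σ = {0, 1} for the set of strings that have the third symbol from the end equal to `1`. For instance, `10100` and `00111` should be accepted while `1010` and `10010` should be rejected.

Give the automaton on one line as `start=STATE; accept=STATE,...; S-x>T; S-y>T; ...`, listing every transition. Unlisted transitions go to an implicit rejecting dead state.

A DFA must remember the last 3 symbols (since which symbol is third-to-last isn't known until the input ends). Use one state per possible window of the last ≤3 symbols; accept from those whose window starts with `1`.
15 states suffice.
          0    1  
>  q0     q1   q2 
   q1     q3   q4 
   q2     q5   q6 
   q3     q7   q8 
   q4     q9  q10 
   q5    q11  q12 
   q6    q13  q14 
   q7     q7   q8 
   q8     q9  q10 
   q9    q11  q12 
   q10   q13  q14 
 * q11    q7   q8 
 * q12    q9  q10 
 * q13   q11  q12 
 * q14   q13  q14 
(> = start, * = accepting)

start=q0; accept=q11,q12,q13,q14; q0-0>q1; q0-1>q2; q1-0>q3; q1-1>q4; q2-0>q5; q2-1>q6; q3-0>q7; q3-1>q8; q4-0>q9; q4-1>q10; q5-0>q11; q5-1>q12; q6-0>q13; q6-1>q14; q7-0>q7; q7-1>q8; q8-0>q9; q8-1>q10; q9-0>q11; q9-1>q12; q10-0>q13; q10-1>q14; q11-0>q7; q11-1>q8; q12-0>q9; q12-1>q10; q13-0>q11; q13-1>q12; q14-0>q13; q14-1>q14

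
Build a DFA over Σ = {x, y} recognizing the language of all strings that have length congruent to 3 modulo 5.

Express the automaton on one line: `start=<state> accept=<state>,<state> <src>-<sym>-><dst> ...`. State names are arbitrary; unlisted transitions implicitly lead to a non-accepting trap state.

start=A accept=D A-x->B A-y->B B-x->C B-y->C C-x->D C-y->D D-x->E D-y->E E-x->A E-y->A

Only the length mod 5 matters, so use a 5-cycle: from any state, every input symbol moves to the next state, wrapping E back to A. Mark D accepting.
A 5-state machine:
       x  y 
>  A   B  B 
   B   C  C 
   C   D  D 
 * D   E  E 
   E   A  A 
(> = start, * = accepting)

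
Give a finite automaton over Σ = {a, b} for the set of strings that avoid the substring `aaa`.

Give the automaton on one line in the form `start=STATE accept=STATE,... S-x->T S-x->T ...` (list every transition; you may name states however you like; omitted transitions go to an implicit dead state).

start=q0 accept=q0,q1,q2 q0-a->q1 q0-b->q0 q1-a->q2 q1-b->q0 q2-a->q3 q2-b->q0 q3-a->q3 q3-b->q3

Track partial matches of the forbidden pattern `aaa`. State q3 is a dead state reached once `aaa` has occurred; every other state accepts. q0 means no part of `aaa` is currently matched.
4 states suffice.
        a   b  
>* q0   q1  q0 
 * q1   q2  q0 
 * q2   q3  q0 
   q3   q3  q3 
(> = start, * = accepting)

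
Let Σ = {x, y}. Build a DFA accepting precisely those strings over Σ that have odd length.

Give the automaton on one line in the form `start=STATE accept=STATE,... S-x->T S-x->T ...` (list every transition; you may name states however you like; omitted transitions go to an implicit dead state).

Count input length modulo 2: every symbol advances one step around the cycle A → B → A. Accept at B.
With 2 states:
       x  y 
>  A   B  B 
 * B   A  A 
(> = start, * = accepting)

start=A accept=B A-x->B A-y->B B-x->A B-y->A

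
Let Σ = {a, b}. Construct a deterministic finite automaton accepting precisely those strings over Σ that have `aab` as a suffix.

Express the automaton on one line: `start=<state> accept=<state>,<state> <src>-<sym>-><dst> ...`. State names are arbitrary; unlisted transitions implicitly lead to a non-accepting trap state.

start=s0 accept=s3 s0-a->s1 s0-b->s0 s1-a->s2 s1-b->s0 s2-a->s2 s2-b->s3 s3-a->s1 s3-b->s0

Remember how much of `aab` the current input suffix matches. State s0 means no match yet; s1 means the last symbol is `a`; s2 means the last 2 symbols are `aa`; s3 means the last 3 symbols are `aab`. Only s3 accepts. On a mismatch, fall back to the longest proper suffix that is still a prefix of `aab`.
        a   b  
>  s0   s1  s0 
   s1   s2  s0 
   s2   s2  s3 
 * s3   s1  s0 
(> = start, * = accepting)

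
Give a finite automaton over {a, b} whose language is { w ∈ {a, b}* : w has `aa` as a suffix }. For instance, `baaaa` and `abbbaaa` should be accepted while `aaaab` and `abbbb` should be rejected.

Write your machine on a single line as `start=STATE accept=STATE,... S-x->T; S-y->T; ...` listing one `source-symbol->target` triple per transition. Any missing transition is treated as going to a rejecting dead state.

Remember how much of `aa` the current input suffix matches. State q0 means no match yet; q1 means the last symbol is `a`; q2 means the last 2 symbols are `aa`. Only q2 accepts. On a mismatch, fall back to the longest proper suffix that is still a prefix of `aa`.
With 3 states:
        a   b  
>  q0   q1  q0 
   q1   q2  q0 
 * q2   q2  q0 
(> = start, * = accepting)

start=q0; accept=q2; q0-a->q1; q0-b->q0; q1-a->q2; q1-b->q0; q2-a->q2; q2-b->q0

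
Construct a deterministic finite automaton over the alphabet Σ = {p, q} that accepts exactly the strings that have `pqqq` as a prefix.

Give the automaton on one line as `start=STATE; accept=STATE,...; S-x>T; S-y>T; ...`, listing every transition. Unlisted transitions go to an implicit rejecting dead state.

Check the first 4 symbols one by one: S0 through S3 record how many have matched `pqqq` so far; any wrong symbol goes to the dead state S5. After all 4 match we enter the accepting sink S4.
        p   q  
>  S0   S1  S5 
   S1   S5  S2 
   S2   S5  S3 
   S3   S5  S4 
 * S4   S4  S4 
   S5   S5  S5 
(> = start, * = accepting)

start=S0; accept=S4; S0-p>S1; S0-q>S5; S1-p>S5; S1-q>S2; S2-p>S5; S2-q>S3; S3-p>S5; S3-q>S4; S4-p>S4; S4-q>S4; S5-p>S5; S5-q>S5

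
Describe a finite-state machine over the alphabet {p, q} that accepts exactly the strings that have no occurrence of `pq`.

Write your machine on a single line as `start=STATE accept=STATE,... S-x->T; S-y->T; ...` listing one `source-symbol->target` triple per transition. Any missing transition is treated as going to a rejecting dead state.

This is the complement of 'contains `pq`'. Use the same substring-matching states — S0 through S2 holding how much of `pq` has just been matched — but flip the accepting set: everything except the trap S2 accepts.
A 3-state machine:
        p   q  
>* S0   S1  S0 
 * S1   S1  S2 
   S2   S2  S2 
(> = start, * = accepting)

start=S0; accept=S0,S1; S0-p->S1; S0-q->S0; S1-p->S1; S1-q->S2; S2-p->S2; S2-q->S2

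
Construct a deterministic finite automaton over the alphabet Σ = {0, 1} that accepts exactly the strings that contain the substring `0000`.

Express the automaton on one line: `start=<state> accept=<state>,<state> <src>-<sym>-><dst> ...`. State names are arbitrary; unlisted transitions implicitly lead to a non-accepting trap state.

Track how much of `0000` has been matched so far: state S0 is no progress, S4 is the absorbing accept state reached once `0000` has occurred. Intermediate states record partial matches; on a mismatch, fall back to the longest reusable overlap.
With 5 states:
        0   1  
>  S0   S1  S0 
   S1   S2  S0 
   S2   S3  S0 
   S3   S4  S0 
 * S4   S4  S4 
(> = start, * = accepting)

start=S0 accept=S4 S0-0->S1 S0-1->S0 S1-0->S2 S1-1->S0 S2-0->S3 S2-1->S0 S3-0->S4 S3-1->S0 S4-0->S4 S4-1->S4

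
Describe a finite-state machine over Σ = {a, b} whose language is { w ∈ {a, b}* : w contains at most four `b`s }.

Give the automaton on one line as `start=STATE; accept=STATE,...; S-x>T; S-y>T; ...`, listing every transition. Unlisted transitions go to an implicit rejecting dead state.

start=q0; accept=q0,q1,q2,q3,q4; q0-a>q0; q0-b>q1; q1-a>q1; q1-b>q2; q2-a>q2; q2-b>q3; q3-a>q3; q3-b>q4; q4-a>q4; q4-b>q5; q5-a>q5; q5-b>q5

Only the number of `b`s matters, and only up to 5. Make a chain q0 → q1 → q2 → q3 → q4 → q5 advanced by each `b` (with q5 absorbing); every other symbol self-loops. The accepting set is {q0, q1, q2, q3, q4}.
        a   b  
>* q0   q0  q1 
 * q1   q1  q2 
 * q2   q2  q3 
 * q3   q3  q4 
 * q4   q4  q5 
   q5   q5  q5 
(> = start, * = accepting)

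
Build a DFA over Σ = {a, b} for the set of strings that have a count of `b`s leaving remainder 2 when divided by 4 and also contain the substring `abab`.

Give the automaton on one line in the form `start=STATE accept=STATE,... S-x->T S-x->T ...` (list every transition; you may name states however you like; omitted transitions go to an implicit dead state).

start=S0 accept=S10 S0-a->S1 S0-b->S2 S1-a->S1 S1-b->S3 S2-a->S4 S2-b->S5 S3-a->S6 S3-b->S5 S4-a->S4 S4-b->S7 S5-a->S8 S5-b->S9 S6-a->S4 S6-b->S10 S7-a->S11 S7-b->S9 S8-a->S8 S8-b->S12 S9-a->S13 S9-b->S0 S10-a->S10 S10-b->S14 S11-a->S8 S11-b->S14 S12-a->S15 S12-b->S0 S13-a->S13 S13-b->S16 S14-a->S14 S14-b->S17 S15-a->S13 S15-b->S17 S16-a->S18 S16-b->S2 S17-a->S17 S17-b->S19 S18-a->S1 S18-b->S19 S19-a->S19 S19-b->S10

Build one automaton per condition and run them in lockstep. One (4 states) tracks the count of `b`s modulo 4; the other (5 states) tracks whether and how much of `abab` has been seen. Each combined state is a pair, one component from each; accept when both components accept.
With 20 states:
          a    b  
>  S0     S1   S2 
   S1     S1   S3 
   S2     S4   S5 
   S3     S6   S5 
   S4     S4   S7 
   S5     S8   S9 
   S6     S4  S10 
   S7    S11   S9 
   S8     S8  S12 
   S9    S13   S0 
 * S10   S10  S14 
   S11    S8  S14 
   S12   S15   S0 
   S13   S13  S16 
   S14   S14  S17 
   S15   S13  S17 
   S16   S18   S2 
   S17   S17  S19 
   S18    S1  S19 
   S19   S19  S10 
(> = start, * = accepting)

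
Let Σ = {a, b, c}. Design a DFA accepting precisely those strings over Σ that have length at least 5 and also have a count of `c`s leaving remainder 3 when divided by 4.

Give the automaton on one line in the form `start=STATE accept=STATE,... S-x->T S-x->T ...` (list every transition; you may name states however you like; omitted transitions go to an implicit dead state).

start=q0 accept=q17,q21 q0-a->q1 q0-b->q1 q0-c->q2 q1-a->q3 q1-b->q3 q1-c->q4 q2-a->q4 q2-b->q4 q2-c->q5 q3-a->q6 q3-b->q6 q3-c->q7 q4-a->q7 q4-b->q7 q4-c->q8 q5-a->q8 q5-b->q8 q5-c->q9 q6-a->q10 q6-b->q10 q6-c->q11 q7-a->q11 q7-b->q11 q7-c->q12 q8-a->q12 q8-b->q12 q8-c->q13 q9-a->q13 q9-b->q13 q9-c->q10 q10-a->q14 q10-b->q14 q10-c->q15 q11-a->q15 q11-b->q15 q11-c->q16 q12-a->q16 q12-b->q16 q12-c->q17 q13-a->q17 q13-b->q17 q13-c->q14 q14-a->q18 q14-b->q18 q14-c->q19 q15-a->q19 q15-b->q19 q15-c->q20 q16-a->q20 q16-b->q20 q16-c->q21 q17-a->q21 q17-b->q21 q17-c->q18 q18-a->q18 q18-b->q18 q18-c->q19 q19-a->q19 q19-b->q19 q19-c->q20 q20-a->q20 q20-b->q20 q20-c->q21 q21-a->q21 q21-b->q21 q21-c->q18

Build one automaton per condition and run them in lockstep. One (7 states) tracks the input length, saturating at 6; the other (4 states) tracks the count of `c`s modulo 4. Each combined state is a pair, one component from each; accept when both components accept.
With 22 states:
          a    b    c  
>  q0     q1   q1   q2 
   q1     q3   q3   q4 
   q2     q4   q4   q5 
   q3     q6   q6   q7 
   q4     q7   q7   q8 
   q5     q8   q8   q9 
   q6    q10  q10  q11 
   q7    q11  q11  q12 
   q8    q12  q12  q13 
   q9    q13  q13  q10 
   q10   q14  q14  q15 
   q11   q15  q15  q16 
   q12   q16  q16  q17 
   q13   q17  q17  q14 
   q14   q18  q18  q19 
   q15   q19  q19  q20 
   q16   q20  q20  q21 
 * q17   q21  q21  q18 
   q18   q18  q18  q19 
   q19   q19  q19  q20 
   q20   q20  q20  q21 
 * q21   q21  q21  q18 
(> = start, * = accepting)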